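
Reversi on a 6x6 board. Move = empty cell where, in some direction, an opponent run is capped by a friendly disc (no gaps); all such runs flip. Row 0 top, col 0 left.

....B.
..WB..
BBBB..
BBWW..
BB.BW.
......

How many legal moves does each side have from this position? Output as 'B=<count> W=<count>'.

Answer: B=8 W=9

Derivation:
-- B to move --
(0,1): flips 1 -> legal
(0,2): flips 1 -> legal
(0,3): flips 1 -> legal
(1,1): flips 1 -> legal
(2,4): no bracket -> illegal
(3,4): flips 2 -> legal
(3,5): no bracket -> illegal
(4,2): flips 1 -> legal
(4,5): flips 1 -> legal
(5,3): no bracket -> illegal
(5,4): no bracket -> illegal
(5,5): flips 2 -> legal
B mobility = 8
-- W to move --
(0,2): no bracket -> illegal
(0,3): flips 2 -> legal
(0,5): no bracket -> illegal
(1,0): flips 1 -> legal
(1,1): flips 1 -> legal
(1,4): flips 2 -> legal
(1,5): no bracket -> illegal
(2,4): no bracket -> illegal
(3,4): flips 1 -> legal
(4,2): flips 1 -> legal
(5,0): flips 1 -> legal
(5,1): no bracket -> illegal
(5,2): no bracket -> illegal
(5,3): flips 1 -> legal
(5,4): flips 1 -> legal
W mobility = 9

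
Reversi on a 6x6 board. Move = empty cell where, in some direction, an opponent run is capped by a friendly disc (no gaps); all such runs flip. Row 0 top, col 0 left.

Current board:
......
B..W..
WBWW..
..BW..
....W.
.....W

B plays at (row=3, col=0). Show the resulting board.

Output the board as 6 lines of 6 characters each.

Place B at (3,0); scan 8 dirs for brackets.
Dir NW: edge -> no flip
Dir N: opp run (2,0) capped by B -> flip
Dir NE: first cell 'B' (not opp) -> no flip
Dir W: edge -> no flip
Dir E: first cell '.' (not opp) -> no flip
Dir SW: edge -> no flip
Dir S: first cell '.' (not opp) -> no flip
Dir SE: first cell '.' (not opp) -> no flip
All flips: (2,0)

Answer: ......
B..W..
BBWW..
B.BW..
....W.
.....W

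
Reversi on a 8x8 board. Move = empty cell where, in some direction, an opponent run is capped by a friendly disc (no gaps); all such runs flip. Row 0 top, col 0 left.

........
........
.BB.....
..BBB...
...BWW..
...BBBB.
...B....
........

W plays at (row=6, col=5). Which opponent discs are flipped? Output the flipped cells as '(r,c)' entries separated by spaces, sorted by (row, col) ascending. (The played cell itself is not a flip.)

Answer: (5,5)

Derivation:
Dir NW: opp run (5,4) (4,3) (3,2) (2,1), next='.' -> no flip
Dir N: opp run (5,5) capped by W -> flip
Dir NE: opp run (5,6), next='.' -> no flip
Dir W: first cell '.' (not opp) -> no flip
Dir E: first cell '.' (not opp) -> no flip
Dir SW: first cell '.' (not opp) -> no flip
Dir S: first cell '.' (not opp) -> no flip
Dir SE: first cell '.' (not opp) -> no flip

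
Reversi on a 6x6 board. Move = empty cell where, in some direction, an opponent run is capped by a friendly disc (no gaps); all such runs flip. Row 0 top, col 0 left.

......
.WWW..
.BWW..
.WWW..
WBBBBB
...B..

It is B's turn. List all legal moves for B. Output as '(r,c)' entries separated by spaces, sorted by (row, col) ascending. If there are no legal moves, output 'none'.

Answer: (0,0) (0,1) (0,2) (0,3) (1,4) (2,0) (2,4)

Derivation:
(0,0): flips 3 -> legal
(0,1): flips 1 -> legal
(0,2): flips 3 -> legal
(0,3): flips 4 -> legal
(0,4): no bracket -> illegal
(1,0): no bracket -> illegal
(1,4): flips 2 -> legal
(2,0): flips 1 -> legal
(2,4): flips 3 -> legal
(3,0): no bracket -> illegal
(3,4): no bracket -> illegal
(5,0): no bracket -> illegal
(5,1): no bracket -> illegal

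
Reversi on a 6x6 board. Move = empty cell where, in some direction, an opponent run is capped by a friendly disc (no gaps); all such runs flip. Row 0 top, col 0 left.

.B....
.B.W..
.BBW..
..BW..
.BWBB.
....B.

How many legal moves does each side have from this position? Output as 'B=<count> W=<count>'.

Answer: B=6 W=9

Derivation:
-- B to move --
(0,2): no bracket -> illegal
(0,3): flips 3 -> legal
(0,4): flips 1 -> legal
(1,2): no bracket -> illegal
(1,4): flips 1 -> legal
(2,4): flips 1 -> legal
(3,1): no bracket -> illegal
(3,4): flips 1 -> legal
(5,1): no bracket -> illegal
(5,2): flips 1 -> legal
(5,3): no bracket -> illegal
B mobility = 6
-- W to move --
(0,0): flips 2 -> legal
(0,2): no bracket -> illegal
(1,0): no bracket -> illegal
(1,2): flips 2 -> legal
(2,0): flips 2 -> legal
(3,0): no bracket -> illegal
(3,1): flips 2 -> legal
(3,4): no bracket -> illegal
(3,5): no bracket -> illegal
(4,0): flips 1 -> legal
(4,5): flips 2 -> legal
(5,0): flips 2 -> legal
(5,1): no bracket -> illegal
(5,2): no bracket -> illegal
(5,3): flips 1 -> legal
(5,5): flips 1 -> legal
W mobility = 9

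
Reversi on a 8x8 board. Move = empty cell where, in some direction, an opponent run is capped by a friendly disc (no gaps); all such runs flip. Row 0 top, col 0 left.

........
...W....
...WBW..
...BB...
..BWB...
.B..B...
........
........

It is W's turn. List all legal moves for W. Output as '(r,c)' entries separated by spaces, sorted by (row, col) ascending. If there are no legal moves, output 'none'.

Answer: (3,5) (4,1) (4,5) (6,5)

Derivation:
(1,4): no bracket -> illegal
(1,5): no bracket -> illegal
(2,2): no bracket -> illegal
(3,1): no bracket -> illegal
(3,2): no bracket -> illegal
(3,5): flips 1 -> legal
(4,0): no bracket -> illegal
(4,1): flips 1 -> legal
(4,5): flips 2 -> legal
(5,0): no bracket -> illegal
(5,2): no bracket -> illegal
(5,3): no bracket -> illegal
(5,5): no bracket -> illegal
(6,0): no bracket -> illegal
(6,1): no bracket -> illegal
(6,2): no bracket -> illegal
(6,3): no bracket -> illegal
(6,4): no bracket -> illegal
(6,5): flips 1 -> legal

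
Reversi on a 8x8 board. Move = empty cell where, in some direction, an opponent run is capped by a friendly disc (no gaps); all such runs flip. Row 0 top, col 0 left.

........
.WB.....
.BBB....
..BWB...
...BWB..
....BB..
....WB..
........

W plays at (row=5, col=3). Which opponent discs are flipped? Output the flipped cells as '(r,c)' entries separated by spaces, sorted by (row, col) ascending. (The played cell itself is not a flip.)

Answer: (4,3)

Derivation:
Dir NW: first cell '.' (not opp) -> no flip
Dir N: opp run (4,3) capped by W -> flip
Dir NE: first cell 'W' (not opp) -> no flip
Dir W: first cell '.' (not opp) -> no flip
Dir E: opp run (5,4) (5,5), next='.' -> no flip
Dir SW: first cell '.' (not opp) -> no flip
Dir S: first cell '.' (not opp) -> no flip
Dir SE: first cell 'W' (not opp) -> no flip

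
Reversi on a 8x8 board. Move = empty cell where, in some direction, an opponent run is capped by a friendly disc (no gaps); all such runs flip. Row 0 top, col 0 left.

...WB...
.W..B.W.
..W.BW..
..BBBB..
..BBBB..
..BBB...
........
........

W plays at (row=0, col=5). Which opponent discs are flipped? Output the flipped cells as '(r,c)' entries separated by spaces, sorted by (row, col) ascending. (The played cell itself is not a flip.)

Answer: (0,4)

Derivation:
Dir NW: edge -> no flip
Dir N: edge -> no flip
Dir NE: edge -> no flip
Dir W: opp run (0,4) capped by W -> flip
Dir E: first cell '.' (not opp) -> no flip
Dir SW: opp run (1,4), next='.' -> no flip
Dir S: first cell '.' (not opp) -> no flip
Dir SE: first cell 'W' (not opp) -> no flip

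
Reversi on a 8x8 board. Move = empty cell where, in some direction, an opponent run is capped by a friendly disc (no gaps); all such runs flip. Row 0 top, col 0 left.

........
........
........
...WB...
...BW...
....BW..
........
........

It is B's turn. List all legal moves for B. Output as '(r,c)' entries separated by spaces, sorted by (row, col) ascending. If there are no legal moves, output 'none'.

Answer: (2,3) (3,2) (4,5) (5,6)

Derivation:
(2,2): no bracket -> illegal
(2,3): flips 1 -> legal
(2,4): no bracket -> illegal
(3,2): flips 1 -> legal
(3,5): no bracket -> illegal
(4,2): no bracket -> illegal
(4,5): flips 1 -> legal
(4,6): no bracket -> illegal
(5,3): no bracket -> illegal
(5,6): flips 1 -> legal
(6,4): no bracket -> illegal
(6,5): no bracket -> illegal
(6,6): no bracket -> illegal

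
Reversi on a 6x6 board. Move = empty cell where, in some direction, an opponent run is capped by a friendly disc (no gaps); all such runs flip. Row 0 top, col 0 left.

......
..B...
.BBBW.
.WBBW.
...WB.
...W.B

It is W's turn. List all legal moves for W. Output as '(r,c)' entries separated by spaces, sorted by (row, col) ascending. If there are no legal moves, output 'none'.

Answer: (0,1) (1,0) (1,1) (1,3) (2,0) (3,5) (4,2) (4,5) (5,4)

Derivation:
(0,1): flips 2 -> legal
(0,2): no bracket -> illegal
(0,3): no bracket -> illegal
(1,0): flips 2 -> legal
(1,1): flips 1 -> legal
(1,3): flips 3 -> legal
(1,4): no bracket -> illegal
(2,0): flips 3 -> legal
(3,0): no bracket -> illegal
(3,5): flips 1 -> legal
(4,1): no bracket -> illegal
(4,2): flips 1 -> legal
(4,5): flips 1 -> legal
(5,4): flips 1 -> legal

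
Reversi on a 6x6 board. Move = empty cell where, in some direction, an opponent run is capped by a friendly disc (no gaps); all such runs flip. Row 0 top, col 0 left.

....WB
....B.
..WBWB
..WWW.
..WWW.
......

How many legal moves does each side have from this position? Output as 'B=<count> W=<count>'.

Answer: B=7 W=2

Derivation:
-- B to move --
(0,3): flips 1 -> legal
(1,1): no bracket -> illegal
(1,2): no bracket -> illegal
(1,3): no bracket -> illegal
(1,5): no bracket -> illegal
(2,1): flips 1 -> legal
(3,1): no bracket -> illegal
(3,5): no bracket -> illegal
(4,1): flips 1 -> legal
(4,5): flips 1 -> legal
(5,1): no bracket -> illegal
(5,2): flips 2 -> legal
(5,3): flips 2 -> legal
(5,4): flips 3 -> legal
(5,5): no bracket -> illegal
B mobility = 7
-- W to move --
(0,3): no bracket -> illegal
(1,2): flips 1 -> legal
(1,3): flips 1 -> legal
(1,5): no bracket -> illegal
(3,5): no bracket -> illegal
W mobility = 2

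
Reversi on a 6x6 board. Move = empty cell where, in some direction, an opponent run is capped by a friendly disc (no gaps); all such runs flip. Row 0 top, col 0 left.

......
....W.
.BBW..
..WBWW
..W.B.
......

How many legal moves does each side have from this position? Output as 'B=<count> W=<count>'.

Answer: B=6 W=7

Derivation:
-- B to move --
(0,3): no bracket -> illegal
(0,4): no bracket -> illegal
(0,5): no bracket -> illegal
(1,2): no bracket -> illegal
(1,3): flips 1 -> legal
(1,5): no bracket -> illegal
(2,4): flips 2 -> legal
(2,5): no bracket -> illegal
(3,1): flips 1 -> legal
(4,1): no bracket -> illegal
(4,3): flips 1 -> legal
(4,5): no bracket -> illegal
(5,1): flips 1 -> legal
(5,2): flips 2 -> legal
(5,3): no bracket -> illegal
B mobility = 6
-- W to move --
(1,0): flips 1 -> legal
(1,1): no bracket -> illegal
(1,2): flips 1 -> legal
(1,3): no bracket -> illegal
(2,0): flips 2 -> legal
(2,4): flips 1 -> legal
(3,0): no bracket -> illegal
(3,1): no bracket -> illegal
(4,3): flips 1 -> legal
(4,5): no bracket -> illegal
(5,3): flips 1 -> legal
(5,4): flips 1 -> legal
(5,5): no bracket -> illegal
W mobility = 7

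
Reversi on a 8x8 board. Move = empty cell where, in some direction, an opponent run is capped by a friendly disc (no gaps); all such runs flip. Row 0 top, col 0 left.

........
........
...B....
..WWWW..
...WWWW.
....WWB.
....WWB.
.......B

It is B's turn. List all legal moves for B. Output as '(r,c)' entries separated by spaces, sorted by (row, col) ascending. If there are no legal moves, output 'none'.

(2,1): no bracket -> illegal
(2,2): flips 3 -> legal
(2,4): no bracket -> illegal
(2,5): no bracket -> illegal
(2,6): no bracket -> illegal
(3,1): no bracket -> illegal
(3,6): flips 1 -> legal
(3,7): no bracket -> illegal
(4,1): flips 1 -> legal
(4,2): no bracket -> illegal
(4,7): no bracket -> illegal
(5,2): no bracket -> illegal
(5,3): flips 4 -> legal
(5,7): no bracket -> illegal
(6,3): flips 2 -> legal
(7,3): no bracket -> illegal
(7,4): flips 1 -> legal
(7,5): no bracket -> illegal
(7,6): no bracket -> illegal

Answer: (2,2) (3,6) (4,1) (5,3) (6,3) (7,4)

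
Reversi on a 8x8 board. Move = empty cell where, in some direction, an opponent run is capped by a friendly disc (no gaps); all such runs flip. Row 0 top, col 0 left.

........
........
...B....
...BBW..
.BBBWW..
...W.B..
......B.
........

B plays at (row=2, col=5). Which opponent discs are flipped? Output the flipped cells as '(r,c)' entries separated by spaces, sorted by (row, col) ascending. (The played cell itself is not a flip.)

Dir NW: first cell '.' (not opp) -> no flip
Dir N: first cell '.' (not opp) -> no flip
Dir NE: first cell '.' (not opp) -> no flip
Dir W: first cell '.' (not opp) -> no flip
Dir E: first cell '.' (not opp) -> no flip
Dir SW: first cell 'B' (not opp) -> no flip
Dir S: opp run (3,5) (4,5) capped by B -> flip
Dir SE: first cell '.' (not opp) -> no flip

Answer: (3,5) (4,5)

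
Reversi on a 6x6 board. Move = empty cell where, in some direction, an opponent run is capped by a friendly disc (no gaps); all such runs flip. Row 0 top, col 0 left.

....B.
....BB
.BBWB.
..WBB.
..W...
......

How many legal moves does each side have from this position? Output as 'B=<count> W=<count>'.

Answer: B=7 W=8

Derivation:
-- B to move --
(1,2): flips 1 -> legal
(1,3): flips 1 -> legal
(3,1): flips 1 -> legal
(4,1): flips 2 -> legal
(4,3): flips 1 -> legal
(5,1): flips 1 -> legal
(5,2): flips 2 -> legal
(5,3): no bracket -> illegal
B mobility = 7
-- W to move --
(0,3): no bracket -> illegal
(0,5): flips 1 -> legal
(1,0): flips 1 -> legal
(1,1): no bracket -> illegal
(1,2): flips 1 -> legal
(1,3): no bracket -> illegal
(2,0): flips 2 -> legal
(2,5): flips 1 -> legal
(3,0): no bracket -> illegal
(3,1): no bracket -> illegal
(3,5): flips 2 -> legal
(4,3): flips 1 -> legal
(4,4): no bracket -> illegal
(4,5): flips 1 -> legal
W mobility = 8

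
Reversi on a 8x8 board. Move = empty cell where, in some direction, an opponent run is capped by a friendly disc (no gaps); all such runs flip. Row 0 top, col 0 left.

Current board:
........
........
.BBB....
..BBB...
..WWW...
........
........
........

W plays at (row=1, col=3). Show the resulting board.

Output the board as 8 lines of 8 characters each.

Place W at (1,3); scan 8 dirs for brackets.
Dir NW: first cell '.' (not opp) -> no flip
Dir N: first cell '.' (not opp) -> no flip
Dir NE: first cell '.' (not opp) -> no flip
Dir W: first cell '.' (not opp) -> no flip
Dir E: first cell '.' (not opp) -> no flip
Dir SW: opp run (2,2), next='.' -> no flip
Dir S: opp run (2,3) (3,3) capped by W -> flip
Dir SE: first cell '.' (not opp) -> no flip
All flips: (2,3) (3,3)

Answer: ........
...W....
.BBW....
..BWB...
..WWW...
........
........
........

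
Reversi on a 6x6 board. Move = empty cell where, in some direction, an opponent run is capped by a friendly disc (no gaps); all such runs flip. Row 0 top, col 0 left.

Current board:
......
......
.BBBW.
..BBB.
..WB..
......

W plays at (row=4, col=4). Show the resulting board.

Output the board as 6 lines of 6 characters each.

Answer: ......
......
.BBBW.
..BBW.
..WWW.
......

Derivation:
Place W at (4,4); scan 8 dirs for brackets.
Dir NW: opp run (3,3) (2,2), next='.' -> no flip
Dir N: opp run (3,4) capped by W -> flip
Dir NE: first cell '.' (not opp) -> no flip
Dir W: opp run (4,3) capped by W -> flip
Dir E: first cell '.' (not opp) -> no flip
Dir SW: first cell '.' (not opp) -> no flip
Dir S: first cell '.' (not opp) -> no flip
Dir SE: first cell '.' (not opp) -> no flip
All flips: (3,4) (4,3)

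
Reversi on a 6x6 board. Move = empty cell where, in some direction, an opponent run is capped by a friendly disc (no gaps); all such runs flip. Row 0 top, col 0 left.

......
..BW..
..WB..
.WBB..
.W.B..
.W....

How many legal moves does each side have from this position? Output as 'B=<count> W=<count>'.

Answer: B=6 W=8

Derivation:
-- B to move --
(0,2): no bracket -> illegal
(0,3): flips 1 -> legal
(0,4): no bracket -> illegal
(1,1): flips 1 -> legal
(1,4): flips 1 -> legal
(2,0): no bracket -> illegal
(2,1): flips 1 -> legal
(2,4): no bracket -> illegal
(3,0): flips 1 -> legal
(4,0): no bracket -> illegal
(4,2): no bracket -> illegal
(5,0): flips 1 -> legal
(5,2): no bracket -> illegal
B mobility = 6
-- W to move --
(0,1): no bracket -> illegal
(0,2): flips 1 -> legal
(0,3): no bracket -> illegal
(1,1): flips 1 -> legal
(1,4): flips 2 -> legal
(2,1): no bracket -> illegal
(2,4): flips 1 -> legal
(3,4): flips 2 -> legal
(4,2): flips 1 -> legal
(4,4): flips 1 -> legal
(5,2): no bracket -> illegal
(5,3): flips 3 -> legal
(5,4): no bracket -> illegal
W mobility = 8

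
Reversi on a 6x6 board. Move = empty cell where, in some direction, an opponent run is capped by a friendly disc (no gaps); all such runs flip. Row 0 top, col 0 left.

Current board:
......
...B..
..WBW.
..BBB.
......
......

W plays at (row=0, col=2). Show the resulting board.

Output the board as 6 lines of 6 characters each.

Place W at (0,2); scan 8 dirs for brackets.
Dir NW: edge -> no flip
Dir N: edge -> no flip
Dir NE: edge -> no flip
Dir W: first cell '.' (not opp) -> no flip
Dir E: first cell '.' (not opp) -> no flip
Dir SW: first cell '.' (not opp) -> no flip
Dir S: first cell '.' (not opp) -> no flip
Dir SE: opp run (1,3) capped by W -> flip
All flips: (1,3)

Answer: ..W...
...W..
..WBW.
..BBB.
......
......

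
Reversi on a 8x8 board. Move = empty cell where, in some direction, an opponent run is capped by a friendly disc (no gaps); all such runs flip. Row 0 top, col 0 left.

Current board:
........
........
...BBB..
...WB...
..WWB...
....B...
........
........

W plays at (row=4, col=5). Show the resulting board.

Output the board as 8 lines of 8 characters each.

Answer: ........
........
...BBB..
...WB...
..WWWW..
....B...
........
........

Derivation:
Place W at (4,5); scan 8 dirs for brackets.
Dir NW: opp run (3,4) (2,3), next='.' -> no flip
Dir N: first cell '.' (not opp) -> no flip
Dir NE: first cell '.' (not opp) -> no flip
Dir W: opp run (4,4) capped by W -> flip
Dir E: first cell '.' (not opp) -> no flip
Dir SW: opp run (5,4), next='.' -> no flip
Dir S: first cell '.' (not opp) -> no flip
Dir SE: first cell '.' (not opp) -> no flip
All flips: (4,4)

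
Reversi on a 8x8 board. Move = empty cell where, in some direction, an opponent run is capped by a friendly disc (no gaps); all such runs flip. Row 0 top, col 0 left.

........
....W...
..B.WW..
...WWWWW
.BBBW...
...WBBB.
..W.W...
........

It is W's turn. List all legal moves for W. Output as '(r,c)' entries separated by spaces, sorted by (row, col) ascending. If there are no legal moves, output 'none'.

Answer: (1,1) (3,1) (4,0) (4,6) (5,1) (5,2) (5,7) (6,6)

Derivation:
(1,1): flips 1 -> legal
(1,2): no bracket -> illegal
(1,3): no bracket -> illegal
(2,1): no bracket -> illegal
(2,3): no bracket -> illegal
(3,0): no bracket -> illegal
(3,1): flips 1 -> legal
(3,2): no bracket -> illegal
(4,0): flips 3 -> legal
(4,5): no bracket -> illegal
(4,6): flips 1 -> legal
(4,7): no bracket -> illegal
(5,0): no bracket -> illegal
(5,1): flips 1 -> legal
(5,2): flips 1 -> legal
(5,7): flips 3 -> legal
(6,3): no bracket -> illegal
(6,5): no bracket -> illegal
(6,6): flips 1 -> legal
(6,7): no bracket -> illegal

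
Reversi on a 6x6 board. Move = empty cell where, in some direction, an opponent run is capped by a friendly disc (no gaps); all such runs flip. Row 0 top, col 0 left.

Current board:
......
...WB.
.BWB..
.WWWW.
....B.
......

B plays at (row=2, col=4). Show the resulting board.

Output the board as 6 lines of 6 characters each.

Answer: ......
...WB.
.BWBB.
.WWWB.
....B.
......

Derivation:
Place B at (2,4); scan 8 dirs for brackets.
Dir NW: opp run (1,3), next='.' -> no flip
Dir N: first cell 'B' (not opp) -> no flip
Dir NE: first cell '.' (not opp) -> no flip
Dir W: first cell 'B' (not opp) -> no flip
Dir E: first cell '.' (not opp) -> no flip
Dir SW: opp run (3,3), next='.' -> no flip
Dir S: opp run (3,4) capped by B -> flip
Dir SE: first cell '.' (not opp) -> no flip
All flips: (3,4)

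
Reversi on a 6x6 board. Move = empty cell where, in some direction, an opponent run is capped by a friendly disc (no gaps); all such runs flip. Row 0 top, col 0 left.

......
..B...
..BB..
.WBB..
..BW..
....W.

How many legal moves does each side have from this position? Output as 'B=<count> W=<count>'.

Answer: B=5 W=5

Derivation:
-- B to move --
(2,0): flips 1 -> legal
(2,1): no bracket -> illegal
(3,0): flips 1 -> legal
(3,4): no bracket -> illegal
(4,0): flips 1 -> legal
(4,1): no bracket -> illegal
(4,4): flips 1 -> legal
(4,5): no bracket -> illegal
(5,2): no bracket -> illegal
(5,3): flips 1 -> legal
(5,5): no bracket -> illegal
B mobility = 5
-- W to move --
(0,1): no bracket -> illegal
(0,2): no bracket -> illegal
(0,3): no bracket -> illegal
(1,1): no bracket -> illegal
(1,3): flips 3 -> legal
(1,4): no bracket -> illegal
(2,1): flips 1 -> legal
(2,4): no bracket -> illegal
(3,4): flips 2 -> legal
(4,1): flips 1 -> legal
(4,4): no bracket -> illegal
(5,1): no bracket -> illegal
(5,2): no bracket -> illegal
(5,3): flips 1 -> legal
W mobility = 5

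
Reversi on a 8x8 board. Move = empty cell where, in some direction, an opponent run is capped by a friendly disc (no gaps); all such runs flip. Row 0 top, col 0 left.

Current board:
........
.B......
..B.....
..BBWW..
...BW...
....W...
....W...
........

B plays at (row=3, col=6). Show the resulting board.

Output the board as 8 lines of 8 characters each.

Place B at (3,6); scan 8 dirs for brackets.
Dir NW: first cell '.' (not opp) -> no flip
Dir N: first cell '.' (not opp) -> no flip
Dir NE: first cell '.' (not opp) -> no flip
Dir W: opp run (3,5) (3,4) capped by B -> flip
Dir E: first cell '.' (not opp) -> no flip
Dir SW: first cell '.' (not opp) -> no flip
Dir S: first cell '.' (not opp) -> no flip
Dir SE: first cell '.' (not opp) -> no flip
All flips: (3,4) (3,5)

Answer: ........
.B......
..B.....
..BBBBB.
...BW...
....W...
....W...
........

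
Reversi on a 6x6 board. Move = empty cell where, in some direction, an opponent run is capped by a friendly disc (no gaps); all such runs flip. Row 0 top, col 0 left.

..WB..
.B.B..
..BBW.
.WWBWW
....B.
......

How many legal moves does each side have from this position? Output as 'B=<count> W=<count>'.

-- B to move --
(0,1): flips 1 -> legal
(1,2): no bracket -> illegal
(1,4): flips 2 -> legal
(1,5): flips 1 -> legal
(2,0): no bracket -> illegal
(2,1): no bracket -> illegal
(2,5): flips 1 -> legal
(3,0): flips 2 -> legal
(4,0): flips 1 -> legal
(4,1): flips 1 -> legal
(4,2): flips 1 -> legal
(4,3): no bracket -> illegal
(4,5): flips 1 -> legal
B mobility = 9
-- W to move --
(0,0): no bracket -> illegal
(0,1): no bracket -> illegal
(0,4): flips 3 -> legal
(1,0): no bracket -> illegal
(1,2): flips 2 -> legal
(1,4): flips 1 -> legal
(2,0): flips 1 -> legal
(2,1): flips 2 -> legal
(4,2): flips 1 -> legal
(4,3): no bracket -> illegal
(4,5): no bracket -> illegal
(5,3): flips 1 -> legal
(5,4): flips 1 -> legal
(5,5): no bracket -> illegal
W mobility = 8

Answer: B=9 W=8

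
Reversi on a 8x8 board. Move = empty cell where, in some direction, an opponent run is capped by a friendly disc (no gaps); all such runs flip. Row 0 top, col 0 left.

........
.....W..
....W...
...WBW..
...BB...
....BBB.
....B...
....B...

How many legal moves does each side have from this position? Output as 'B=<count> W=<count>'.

-- B to move --
(0,4): no bracket -> illegal
(0,5): no bracket -> illegal
(0,6): no bracket -> illegal
(1,3): no bracket -> illegal
(1,4): flips 1 -> legal
(1,6): no bracket -> illegal
(2,2): flips 1 -> legal
(2,3): flips 1 -> legal
(2,5): no bracket -> illegal
(2,6): flips 1 -> legal
(3,2): flips 1 -> legal
(3,6): flips 1 -> legal
(4,2): no bracket -> illegal
(4,5): no bracket -> illegal
(4,6): no bracket -> illegal
B mobility = 6
-- W to move --
(2,3): no bracket -> illegal
(2,5): no bracket -> illegal
(3,2): no bracket -> illegal
(4,2): no bracket -> illegal
(4,5): no bracket -> illegal
(4,6): no bracket -> illegal
(4,7): no bracket -> illegal
(5,2): no bracket -> illegal
(5,3): flips 2 -> legal
(5,7): no bracket -> illegal
(6,3): no bracket -> illegal
(6,5): no bracket -> illegal
(6,6): flips 2 -> legal
(6,7): no bracket -> illegal
(7,3): no bracket -> illegal
(7,5): no bracket -> illegal
W mobility = 2

Answer: B=6 W=2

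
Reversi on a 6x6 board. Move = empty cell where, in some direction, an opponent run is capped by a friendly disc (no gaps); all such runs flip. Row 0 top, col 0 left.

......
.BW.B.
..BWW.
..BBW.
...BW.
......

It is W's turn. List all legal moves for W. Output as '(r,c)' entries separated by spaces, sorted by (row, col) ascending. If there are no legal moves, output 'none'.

(0,0): flips 3 -> legal
(0,1): no bracket -> illegal
(0,2): no bracket -> illegal
(0,3): no bracket -> illegal
(0,4): flips 1 -> legal
(0,5): flips 1 -> legal
(1,0): flips 1 -> legal
(1,3): no bracket -> illegal
(1,5): no bracket -> illegal
(2,0): no bracket -> illegal
(2,1): flips 1 -> legal
(2,5): no bracket -> illegal
(3,1): flips 2 -> legal
(4,1): flips 1 -> legal
(4,2): flips 4 -> legal
(5,2): flips 1 -> legal
(5,3): flips 2 -> legal
(5,4): no bracket -> illegal

Answer: (0,0) (0,4) (0,5) (1,0) (2,1) (3,1) (4,1) (4,2) (5,2) (5,3)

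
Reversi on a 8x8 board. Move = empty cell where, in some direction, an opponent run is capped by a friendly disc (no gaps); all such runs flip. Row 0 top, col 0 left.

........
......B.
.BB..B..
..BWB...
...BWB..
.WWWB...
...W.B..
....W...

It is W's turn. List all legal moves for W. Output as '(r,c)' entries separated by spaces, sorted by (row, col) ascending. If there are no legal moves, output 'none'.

Answer: (0,7) (1,1) (2,4) (3,1) (3,5) (3,6) (4,2) (4,6) (5,5) (5,6) (6,4)

Derivation:
(0,5): no bracket -> illegal
(0,6): no bracket -> illegal
(0,7): flips 4 -> legal
(1,0): no bracket -> illegal
(1,1): flips 1 -> legal
(1,2): no bracket -> illegal
(1,3): no bracket -> illegal
(1,4): no bracket -> illegal
(1,5): no bracket -> illegal
(1,7): no bracket -> illegal
(2,0): no bracket -> illegal
(2,3): no bracket -> illegal
(2,4): flips 1 -> legal
(2,6): no bracket -> illegal
(2,7): no bracket -> illegal
(3,0): no bracket -> illegal
(3,1): flips 1 -> legal
(3,5): flips 1 -> legal
(3,6): flips 2 -> legal
(4,1): no bracket -> illegal
(4,2): flips 1 -> legal
(4,6): flips 1 -> legal
(5,5): flips 1 -> legal
(5,6): flips 1 -> legal
(6,4): flips 1 -> legal
(6,6): no bracket -> illegal
(7,5): no bracket -> illegal
(7,6): no bracket -> illegal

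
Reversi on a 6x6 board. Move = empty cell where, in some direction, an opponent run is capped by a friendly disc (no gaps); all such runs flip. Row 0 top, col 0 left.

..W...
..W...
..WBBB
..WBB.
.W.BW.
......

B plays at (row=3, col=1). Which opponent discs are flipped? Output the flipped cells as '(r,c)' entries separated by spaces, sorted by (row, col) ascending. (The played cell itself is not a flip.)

Dir NW: first cell '.' (not opp) -> no flip
Dir N: first cell '.' (not opp) -> no flip
Dir NE: opp run (2,2), next='.' -> no flip
Dir W: first cell '.' (not opp) -> no flip
Dir E: opp run (3,2) capped by B -> flip
Dir SW: first cell '.' (not opp) -> no flip
Dir S: opp run (4,1), next='.' -> no flip
Dir SE: first cell '.' (not opp) -> no flip

Answer: (3,2)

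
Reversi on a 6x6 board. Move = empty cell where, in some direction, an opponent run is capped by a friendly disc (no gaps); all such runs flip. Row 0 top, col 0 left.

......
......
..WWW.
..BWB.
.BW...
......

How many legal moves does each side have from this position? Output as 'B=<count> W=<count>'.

-- B to move --
(1,1): no bracket -> illegal
(1,2): flips 2 -> legal
(1,3): no bracket -> illegal
(1,4): flips 2 -> legal
(1,5): no bracket -> illegal
(2,1): no bracket -> illegal
(2,5): no bracket -> illegal
(3,1): no bracket -> illegal
(3,5): no bracket -> illegal
(4,3): flips 1 -> legal
(4,4): no bracket -> illegal
(5,1): no bracket -> illegal
(5,2): flips 1 -> legal
(5,3): no bracket -> illegal
B mobility = 4
-- W to move --
(2,1): no bracket -> illegal
(2,5): no bracket -> illegal
(3,0): no bracket -> illegal
(3,1): flips 1 -> legal
(3,5): flips 1 -> legal
(4,0): flips 1 -> legal
(4,3): no bracket -> illegal
(4,4): flips 1 -> legal
(4,5): flips 1 -> legal
(5,0): flips 2 -> legal
(5,1): no bracket -> illegal
(5,2): no bracket -> illegal
W mobility = 6

Answer: B=4 W=6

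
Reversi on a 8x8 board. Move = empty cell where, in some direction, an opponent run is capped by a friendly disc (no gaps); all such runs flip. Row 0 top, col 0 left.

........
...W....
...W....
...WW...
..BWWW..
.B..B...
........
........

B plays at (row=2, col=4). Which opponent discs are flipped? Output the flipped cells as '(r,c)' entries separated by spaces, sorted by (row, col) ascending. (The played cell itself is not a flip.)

Answer: (3,3) (3,4) (4,4)

Derivation:
Dir NW: opp run (1,3), next='.' -> no flip
Dir N: first cell '.' (not opp) -> no flip
Dir NE: first cell '.' (not opp) -> no flip
Dir W: opp run (2,3), next='.' -> no flip
Dir E: first cell '.' (not opp) -> no flip
Dir SW: opp run (3,3) capped by B -> flip
Dir S: opp run (3,4) (4,4) capped by B -> flip
Dir SE: first cell '.' (not opp) -> no flip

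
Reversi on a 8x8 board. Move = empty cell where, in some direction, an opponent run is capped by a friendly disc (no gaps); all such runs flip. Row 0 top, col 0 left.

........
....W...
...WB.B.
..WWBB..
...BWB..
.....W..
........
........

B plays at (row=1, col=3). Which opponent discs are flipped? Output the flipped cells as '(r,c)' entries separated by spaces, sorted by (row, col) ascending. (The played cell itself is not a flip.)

Dir NW: first cell '.' (not opp) -> no flip
Dir N: first cell '.' (not opp) -> no flip
Dir NE: first cell '.' (not opp) -> no flip
Dir W: first cell '.' (not opp) -> no flip
Dir E: opp run (1,4), next='.' -> no flip
Dir SW: first cell '.' (not opp) -> no flip
Dir S: opp run (2,3) (3,3) capped by B -> flip
Dir SE: first cell 'B' (not opp) -> no flip

Answer: (2,3) (3,3)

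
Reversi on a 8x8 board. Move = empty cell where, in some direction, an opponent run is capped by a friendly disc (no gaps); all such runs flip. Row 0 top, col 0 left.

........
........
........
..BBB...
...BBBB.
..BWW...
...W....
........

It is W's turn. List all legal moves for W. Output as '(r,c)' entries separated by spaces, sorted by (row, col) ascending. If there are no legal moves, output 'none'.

(2,1): flips 2 -> legal
(2,2): no bracket -> illegal
(2,3): flips 2 -> legal
(2,4): flips 2 -> legal
(2,5): no bracket -> illegal
(3,1): no bracket -> illegal
(3,5): flips 1 -> legal
(3,6): flips 1 -> legal
(3,7): no bracket -> illegal
(4,1): flips 1 -> legal
(4,2): no bracket -> illegal
(4,7): no bracket -> illegal
(5,1): flips 1 -> legal
(5,5): no bracket -> illegal
(5,6): no bracket -> illegal
(5,7): no bracket -> illegal
(6,1): no bracket -> illegal
(6,2): no bracket -> illegal

Answer: (2,1) (2,3) (2,4) (3,5) (3,6) (4,1) (5,1)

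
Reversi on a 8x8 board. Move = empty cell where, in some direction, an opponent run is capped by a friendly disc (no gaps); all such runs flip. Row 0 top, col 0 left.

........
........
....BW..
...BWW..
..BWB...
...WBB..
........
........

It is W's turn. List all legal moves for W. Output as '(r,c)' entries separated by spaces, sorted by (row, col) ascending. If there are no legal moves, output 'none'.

(1,3): flips 1 -> legal
(1,4): flips 1 -> legal
(1,5): no bracket -> illegal
(2,2): no bracket -> illegal
(2,3): flips 2 -> legal
(3,1): flips 1 -> legal
(3,2): flips 1 -> legal
(4,1): flips 1 -> legal
(4,5): flips 1 -> legal
(4,6): no bracket -> illegal
(5,1): no bracket -> illegal
(5,2): no bracket -> illegal
(5,6): flips 2 -> legal
(6,3): no bracket -> illegal
(6,4): flips 2 -> legal
(6,5): flips 1 -> legal
(6,6): no bracket -> illegal

Answer: (1,3) (1,4) (2,3) (3,1) (3,2) (4,1) (4,5) (5,6) (6,4) (6,5)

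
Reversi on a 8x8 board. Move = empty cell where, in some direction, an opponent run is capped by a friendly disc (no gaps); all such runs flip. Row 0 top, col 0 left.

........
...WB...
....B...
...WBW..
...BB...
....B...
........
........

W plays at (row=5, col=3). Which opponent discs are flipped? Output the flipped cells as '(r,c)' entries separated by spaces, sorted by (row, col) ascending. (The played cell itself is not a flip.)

Answer: (4,3) (4,4)

Derivation:
Dir NW: first cell '.' (not opp) -> no flip
Dir N: opp run (4,3) capped by W -> flip
Dir NE: opp run (4,4) capped by W -> flip
Dir W: first cell '.' (not opp) -> no flip
Dir E: opp run (5,4), next='.' -> no flip
Dir SW: first cell '.' (not opp) -> no flip
Dir S: first cell '.' (not opp) -> no flip
Dir SE: first cell '.' (not opp) -> no flip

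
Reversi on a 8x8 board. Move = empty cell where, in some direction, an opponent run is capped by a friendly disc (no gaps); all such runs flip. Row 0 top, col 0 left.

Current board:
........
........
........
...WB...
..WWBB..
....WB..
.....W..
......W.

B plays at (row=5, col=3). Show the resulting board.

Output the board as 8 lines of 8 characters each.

Answer: ........
........
........
...WB...
..WWBB..
...BBB..
.....W..
......W.

Derivation:
Place B at (5,3); scan 8 dirs for brackets.
Dir NW: opp run (4,2), next='.' -> no flip
Dir N: opp run (4,3) (3,3), next='.' -> no flip
Dir NE: first cell 'B' (not opp) -> no flip
Dir W: first cell '.' (not opp) -> no flip
Dir E: opp run (5,4) capped by B -> flip
Dir SW: first cell '.' (not opp) -> no flip
Dir S: first cell '.' (not opp) -> no flip
Dir SE: first cell '.' (not opp) -> no flip
All flips: (5,4)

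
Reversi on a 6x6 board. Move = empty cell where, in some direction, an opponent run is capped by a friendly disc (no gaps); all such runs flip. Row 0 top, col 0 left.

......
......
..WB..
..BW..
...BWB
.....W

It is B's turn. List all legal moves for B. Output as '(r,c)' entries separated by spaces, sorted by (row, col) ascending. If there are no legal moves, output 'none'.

(1,1): no bracket -> illegal
(1,2): flips 1 -> legal
(1,3): no bracket -> illegal
(2,1): flips 1 -> legal
(2,4): no bracket -> illegal
(3,1): no bracket -> illegal
(3,4): flips 1 -> legal
(3,5): no bracket -> illegal
(4,2): no bracket -> illegal
(5,3): no bracket -> illegal
(5,4): no bracket -> illegal

Answer: (1,2) (2,1) (3,4)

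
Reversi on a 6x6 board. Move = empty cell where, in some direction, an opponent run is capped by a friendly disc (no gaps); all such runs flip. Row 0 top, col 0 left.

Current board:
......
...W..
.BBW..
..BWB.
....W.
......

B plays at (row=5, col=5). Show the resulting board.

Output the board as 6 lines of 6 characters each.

Answer: ......
...W..
.BBW..
..BBB.
....B.
.....B

Derivation:
Place B at (5,5); scan 8 dirs for brackets.
Dir NW: opp run (4,4) (3,3) capped by B -> flip
Dir N: first cell '.' (not opp) -> no flip
Dir NE: edge -> no flip
Dir W: first cell '.' (not opp) -> no flip
Dir E: edge -> no flip
Dir SW: edge -> no flip
Dir S: edge -> no flip
Dir SE: edge -> no flip
All flips: (3,3) (4,4)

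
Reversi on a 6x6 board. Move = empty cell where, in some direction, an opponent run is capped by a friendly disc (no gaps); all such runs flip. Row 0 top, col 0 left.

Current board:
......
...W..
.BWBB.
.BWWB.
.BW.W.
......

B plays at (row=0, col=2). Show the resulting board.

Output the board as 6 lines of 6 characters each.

Answer: ..B...
...B..
.BWBB.
.BWWB.
.BW.W.
......

Derivation:
Place B at (0,2); scan 8 dirs for brackets.
Dir NW: edge -> no flip
Dir N: edge -> no flip
Dir NE: edge -> no flip
Dir W: first cell '.' (not opp) -> no flip
Dir E: first cell '.' (not opp) -> no flip
Dir SW: first cell '.' (not opp) -> no flip
Dir S: first cell '.' (not opp) -> no flip
Dir SE: opp run (1,3) capped by B -> flip
All flips: (1,3)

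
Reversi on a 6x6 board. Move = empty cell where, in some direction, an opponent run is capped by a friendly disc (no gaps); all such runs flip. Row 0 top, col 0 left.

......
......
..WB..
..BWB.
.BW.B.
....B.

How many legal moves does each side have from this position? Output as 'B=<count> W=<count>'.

-- B to move --
(1,1): flips 2 -> legal
(1,2): flips 1 -> legal
(1,3): no bracket -> illegal
(2,1): flips 1 -> legal
(2,4): no bracket -> illegal
(3,1): no bracket -> illegal
(4,3): flips 2 -> legal
(5,1): no bracket -> illegal
(5,2): flips 1 -> legal
(5,3): no bracket -> illegal
B mobility = 5
-- W to move --
(1,2): no bracket -> illegal
(1,3): flips 1 -> legal
(1,4): no bracket -> illegal
(2,1): no bracket -> illegal
(2,4): flips 1 -> legal
(2,5): no bracket -> illegal
(3,0): no bracket -> illegal
(3,1): flips 1 -> legal
(3,5): flips 1 -> legal
(4,0): flips 1 -> legal
(4,3): no bracket -> illegal
(4,5): no bracket -> illegal
(5,0): no bracket -> illegal
(5,1): no bracket -> illegal
(5,2): no bracket -> illegal
(5,3): no bracket -> illegal
(5,5): flips 1 -> legal
W mobility = 6

Answer: B=5 W=6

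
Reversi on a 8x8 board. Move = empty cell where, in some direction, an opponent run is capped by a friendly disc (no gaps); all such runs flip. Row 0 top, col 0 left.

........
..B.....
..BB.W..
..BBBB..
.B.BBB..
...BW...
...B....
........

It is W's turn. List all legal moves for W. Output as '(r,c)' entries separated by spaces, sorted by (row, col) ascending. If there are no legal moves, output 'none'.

Answer: (2,1) (2,4) (3,6) (5,2) (5,5) (7,2)

Derivation:
(0,1): no bracket -> illegal
(0,2): no bracket -> illegal
(0,3): no bracket -> illegal
(1,1): no bracket -> illegal
(1,3): no bracket -> illegal
(1,4): no bracket -> illegal
(2,1): flips 2 -> legal
(2,4): flips 2 -> legal
(2,6): no bracket -> illegal
(3,0): no bracket -> illegal
(3,1): no bracket -> illegal
(3,6): flips 1 -> legal
(4,0): no bracket -> illegal
(4,2): no bracket -> illegal
(4,6): no bracket -> illegal
(5,0): no bracket -> illegal
(5,1): no bracket -> illegal
(5,2): flips 3 -> legal
(5,5): flips 2 -> legal
(5,6): no bracket -> illegal
(6,2): no bracket -> illegal
(6,4): no bracket -> illegal
(7,2): flips 1 -> legal
(7,3): no bracket -> illegal
(7,4): no bracket -> illegal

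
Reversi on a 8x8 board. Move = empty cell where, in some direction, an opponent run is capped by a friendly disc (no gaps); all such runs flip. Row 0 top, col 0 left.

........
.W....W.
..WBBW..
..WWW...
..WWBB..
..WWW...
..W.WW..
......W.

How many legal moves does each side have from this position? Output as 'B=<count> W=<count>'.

Answer: B=8 W=9

Derivation:
-- B to move --
(0,0): flips 3 -> legal
(0,1): no bracket -> illegal
(0,2): no bracket -> illegal
(0,5): no bracket -> illegal
(0,6): no bracket -> illegal
(0,7): no bracket -> illegal
(1,0): no bracket -> illegal
(1,2): no bracket -> illegal
(1,3): no bracket -> illegal
(1,4): no bracket -> illegal
(1,5): no bracket -> illegal
(1,7): no bracket -> illegal
(2,0): no bracket -> illegal
(2,1): flips 1 -> legal
(2,6): flips 1 -> legal
(2,7): no bracket -> illegal
(3,1): no bracket -> illegal
(3,5): no bracket -> illegal
(3,6): no bracket -> illegal
(4,1): flips 3 -> legal
(5,1): flips 2 -> legal
(5,5): no bracket -> illegal
(5,6): no bracket -> illegal
(6,1): no bracket -> illegal
(6,3): flips 4 -> legal
(6,6): no bracket -> illegal
(6,7): no bracket -> illegal
(7,1): flips 2 -> legal
(7,2): no bracket -> illegal
(7,3): no bracket -> illegal
(7,4): flips 2 -> legal
(7,5): no bracket -> illegal
(7,7): no bracket -> illegal
B mobility = 8
-- W to move --
(1,2): flips 1 -> legal
(1,3): flips 1 -> legal
(1,4): flips 2 -> legal
(1,5): flips 1 -> legal
(3,5): flips 1 -> legal
(3,6): flips 1 -> legal
(4,6): flips 2 -> legal
(5,5): flips 1 -> legal
(5,6): flips 1 -> legal
W mobility = 9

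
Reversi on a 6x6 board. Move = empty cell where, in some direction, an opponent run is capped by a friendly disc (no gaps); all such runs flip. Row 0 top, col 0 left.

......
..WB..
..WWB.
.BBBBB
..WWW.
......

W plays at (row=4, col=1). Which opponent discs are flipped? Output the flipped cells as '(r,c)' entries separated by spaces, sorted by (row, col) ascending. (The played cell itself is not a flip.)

Answer: (3,2)

Derivation:
Dir NW: first cell '.' (not opp) -> no flip
Dir N: opp run (3,1), next='.' -> no flip
Dir NE: opp run (3,2) capped by W -> flip
Dir W: first cell '.' (not opp) -> no flip
Dir E: first cell 'W' (not opp) -> no flip
Dir SW: first cell '.' (not opp) -> no flip
Dir S: first cell '.' (not opp) -> no flip
Dir SE: first cell '.' (not opp) -> no flip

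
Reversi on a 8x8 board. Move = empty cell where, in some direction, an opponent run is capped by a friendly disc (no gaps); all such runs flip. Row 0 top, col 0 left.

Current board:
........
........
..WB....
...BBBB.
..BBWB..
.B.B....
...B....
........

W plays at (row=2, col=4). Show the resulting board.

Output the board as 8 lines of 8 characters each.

Place W at (2,4); scan 8 dirs for brackets.
Dir NW: first cell '.' (not opp) -> no flip
Dir N: first cell '.' (not opp) -> no flip
Dir NE: first cell '.' (not opp) -> no flip
Dir W: opp run (2,3) capped by W -> flip
Dir E: first cell '.' (not opp) -> no flip
Dir SW: opp run (3,3) (4,2) (5,1), next='.' -> no flip
Dir S: opp run (3,4) capped by W -> flip
Dir SE: opp run (3,5), next='.' -> no flip
All flips: (2,3) (3,4)

Answer: ........
........
..WWW...
...BWBB.
..BBWB..
.B.B....
...B....
........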